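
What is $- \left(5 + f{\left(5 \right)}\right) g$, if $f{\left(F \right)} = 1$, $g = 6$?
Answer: $-36$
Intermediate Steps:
$- \left(5 + f{\left(5 \right)}\right) g = - \left(5 + 1\right) 6 = - 6 \cdot 6 = \left(-1\right) 36 = -36$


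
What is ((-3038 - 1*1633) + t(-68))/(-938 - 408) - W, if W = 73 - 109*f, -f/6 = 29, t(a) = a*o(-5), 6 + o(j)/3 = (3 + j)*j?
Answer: -25621007/1346 ≈ -19035.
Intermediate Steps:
o(j) = -18 + 3*j*(3 + j) (o(j) = -18 + 3*((3 + j)*j) = -18 + 3*(j*(3 + j)) = -18 + 3*j*(3 + j))
t(a) = 12*a (t(a) = a*(-18 + 3*(-5)² + 9*(-5)) = a*(-18 + 3*25 - 45) = a*(-18 + 75 - 45) = a*12 = 12*a)
f = -174 (f = -6*29 = -174)
W = 19039 (W = 73 - 109*(-174) = 73 + 18966 = 19039)
((-3038 - 1*1633) + t(-68))/(-938 - 408) - W = ((-3038 - 1*1633) + 12*(-68))/(-938 - 408) - 1*19039 = ((-3038 - 1633) - 816)/(-1346) - 19039 = (-4671 - 816)*(-1/1346) - 19039 = -5487*(-1/1346) - 19039 = 5487/1346 - 19039 = -25621007/1346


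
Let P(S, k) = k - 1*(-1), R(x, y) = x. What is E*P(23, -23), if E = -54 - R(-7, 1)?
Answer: 1034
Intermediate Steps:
P(S, k) = 1 + k (P(S, k) = k + 1 = 1 + k)
E = -47 (E = -54 - 1*(-7) = -54 + 7 = -47)
E*P(23, -23) = -47*(1 - 23) = -47*(-22) = 1034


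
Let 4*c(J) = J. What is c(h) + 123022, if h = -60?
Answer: 123007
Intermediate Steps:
c(J) = J/4
c(h) + 123022 = (¼)*(-60) + 123022 = -15 + 123022 = 123007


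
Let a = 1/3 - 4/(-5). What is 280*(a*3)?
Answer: 952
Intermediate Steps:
a = 17/15 (a = 1*(⅓) - 4*(-⅕) = ⅓ + ⅘ = 17/15 ≈ 1.1333)
280*(a*3) = 280*((17/15)*3) = 280*(17/5) = 952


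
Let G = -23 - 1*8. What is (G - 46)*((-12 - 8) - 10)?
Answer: 2310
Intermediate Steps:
G = -31 (G = -23 - 8 = -31)
(G - 46)*((-12 - 8) - 10) = (-31 - 46)*((-12 - 8) - 10) = -77*(-20 - 10) = -77*(-30) = 2310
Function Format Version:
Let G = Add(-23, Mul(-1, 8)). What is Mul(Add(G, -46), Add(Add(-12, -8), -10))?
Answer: 2310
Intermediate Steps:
G = -31 (G = Add(-23, -8) = -31)
Mul(Add(G, -46), Add(Add(-12, -8), -10)) = Mul(Add(-31, -46), Add(Add(-12, -8), -10)) = Mul(-77, Add(-20, -10)) = Mul(-77, -30) = 2310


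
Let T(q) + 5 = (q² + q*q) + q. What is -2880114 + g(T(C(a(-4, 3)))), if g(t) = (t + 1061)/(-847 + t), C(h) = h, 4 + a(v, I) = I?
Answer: -2450978071/851 ≈ -2.8801e+6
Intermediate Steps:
a(v, I) = -4 + I
T(q) = -5 + q + 2*q² (T(q) = -5 + ((q² + q*q) + q) = -5 + ((q² + q²) + q) = -5 + (2*q² + q) = -5 + (q + 2*q²) = -5 + q + 2*q²)
g(t) = (1061 + t)/(-847 + t)
-2880114 + g(T(C(a(-4, 3)))) = -2880114 + (1061 + (-5 + (-4 + 3) + 2*(-4 + 3)²))/(-847 + (-5 + (-4 + 3) + 2*(-4 + 3)²)) = -2880114 + (1061 + (-5 - 1 + 2*(-1)²))/(-847 + (-5 - 1 + 2*(-1)²)) = -2880114 + (1061 + (-5 - 1 + 2*1))/(-847 + (-5 - 1 + 2*1)) = -2880114 + (1061 + (-5 - 1 + 2))/(-847 + (-5 - 1 + 2)) = -2880114 + (1061 - 4)/(-847 - 4) = -2880114 + 1057/(-851) = -2880114 - 1/851*1057 = -2880114 - 1057/851 = -2450978071/851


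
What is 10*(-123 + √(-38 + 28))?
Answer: -1230 + 10*I*√10 ≈ -1230.0 + 31.623*I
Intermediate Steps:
10*(-123 + √(-38 + 28)) = 10*(-123 + √(-10)) = 10*(-123 + I*√10) = -1230 + 10*I*√10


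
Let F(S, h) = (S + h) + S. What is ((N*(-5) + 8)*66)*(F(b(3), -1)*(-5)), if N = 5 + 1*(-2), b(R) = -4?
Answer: -20790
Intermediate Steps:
F(S, h) = h + 2*S
N = 3 (N = 5 - 2 = 3)
((N*(-5) + 8)*66)*(F(b(3), -1)*(-5)) = ((3*(-5) + 8)*66)*((-1 + 2*(-4))*(-5)) = ((-15 + 8)*66)*((-1 - 8)*(-5)) = (-7*66)*(-9*(-5)) = -462*45 = -20790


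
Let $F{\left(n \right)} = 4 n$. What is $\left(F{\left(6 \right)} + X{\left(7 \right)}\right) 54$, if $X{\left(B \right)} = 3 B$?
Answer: $2430$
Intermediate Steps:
$\left(F{\left(6 \right)} + X{\left(7 \right)}\right) 54 = \left(4 \cdot 6 + 3 \cdot 7\right) 54 = \left(24 + 21\right) 54 = 45 \cdot 54 = 2430$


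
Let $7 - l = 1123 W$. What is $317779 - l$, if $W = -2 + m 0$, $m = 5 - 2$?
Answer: $315526$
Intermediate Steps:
$m = 3$
$W = -2$ ($W = -2 + 3 \cdot 0 = -2 + 0 = -2$)
$l = 2253$ ($l = 7 - 1123 \left(-2\right) = 7 - -2246 = 7 + 2246 = 2253$)
$317779 - l = 317779 - 2253 = 315526$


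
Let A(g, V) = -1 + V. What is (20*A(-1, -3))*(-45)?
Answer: 3600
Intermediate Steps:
(20*A(-1, -3))*(-45) = (20*(-1 - 3))*(-45) = (20*(-4))*(-45) = -80*(-45) = 3600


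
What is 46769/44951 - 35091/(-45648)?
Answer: 412476317/227991472 ≈ 1.8092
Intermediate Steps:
46769/44951 - 35091/(-45648) = 46769*(1/44951) - 35091*(-1/45648) = 46769/44951 + 3899/5072 = 412476317/227991472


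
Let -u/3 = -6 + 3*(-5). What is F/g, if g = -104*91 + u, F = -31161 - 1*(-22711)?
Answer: 8450/9401 ≈ 0.89884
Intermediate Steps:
F = -8450 (F = -31161 + 22711 = -8450)
u = 63 (u = -3*(-6 + 3*(-5)) = -3*(-6 - 15) = -3*(-21) = 63)
g = -9401 (g = -104*91 + 63 = -9464 + 63 = -9401)
F/g = -8450/(-9401) = -8450*(-1/9401) = 8450/9401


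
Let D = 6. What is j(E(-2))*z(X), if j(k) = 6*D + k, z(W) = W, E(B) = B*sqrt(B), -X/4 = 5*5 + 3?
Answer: -4032 + 224*I*sqrt(2) ≈ -4032.0 + 316.78*I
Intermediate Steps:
X = -112 (X = -4*(5*5 + 3) = -4*(25 + 3) = -4*28 = -112)
E(B) = B**(3/2)
j(k) = 36 + k (j(k) = 6*6 + k = 36 + k)
j(E(-2))*z(X) = (36 + (-2)**(3/2))*(-112) = (36 - 2*I*sqrt(2))*(-112) = -4032 + 224*I*sqrt(2)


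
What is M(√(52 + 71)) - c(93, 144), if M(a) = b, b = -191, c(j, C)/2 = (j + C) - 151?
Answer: -363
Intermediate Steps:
c(j, C) = -302 + 2*C + 2*j (c(j, C) = 2*((j + C) - 151) = 2*((C + j) - 151) = 2*(-151 + C + j) = -302 + 2*C + 2*j)
M(a) = -191
M(√(52 + 71)) - c(93, 144) = -191 - (-302 + 2*144 + 2*93) = -191 - (-302 + 288 + 186) = -191 - 1*172 = -191 - 172 = -363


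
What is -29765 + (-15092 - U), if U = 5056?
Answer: -49913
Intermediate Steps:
-29765 + (-15092 - U) = -29765 + (-15092 - 1*5056) = -29765 + (-15092 - 5056) = -29765 - 20148 = -49913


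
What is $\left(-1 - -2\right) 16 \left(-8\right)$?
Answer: $-128$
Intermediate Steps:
$\left(-1 - -2\right) 16 \left(-8\right) = \left(-1 + 2\right) 16 \left(-8\right) = 1 \cdot 16 \left(-8\right) = 16 \left(-8\right) = -128$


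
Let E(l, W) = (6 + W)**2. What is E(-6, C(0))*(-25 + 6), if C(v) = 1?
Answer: -931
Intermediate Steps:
E(-6, C(0))*(-25 + 6) = (6 + 1)**2*(-25 + 6) = 7**2*(-19) = 49*(-19) = -931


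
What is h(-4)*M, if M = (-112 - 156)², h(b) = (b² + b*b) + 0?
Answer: 2298368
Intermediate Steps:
h(b) = 2*b² (h(b) = (b² + b²) + 0 = 2*b² + 0 = 2*b²)
M = 71824 (M = (-268)² = 71824)
h(-4)*M = (2*(-4)²)*71824 = (2*16)*71824 = 32*71824 = 2298368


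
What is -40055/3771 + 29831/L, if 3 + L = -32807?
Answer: -1426697251/123726510 ≈ -11.531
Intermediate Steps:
L = -32810 (L = -3 - 32807 = -32810)
-40055/3771 + 29831/L = -40055/3771 + 29831/(-32810) = -40055*1/3771 + 29831*(-1/32810) = -40055/3771 - 29831/32810 = -1426697251/123726510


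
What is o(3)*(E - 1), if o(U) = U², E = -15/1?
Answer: -144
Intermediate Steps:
E = -15 (E = -15*1 = -15)
o(3)*(E - 1) = 3²*(-15 - 1) = 9*(-16) = -144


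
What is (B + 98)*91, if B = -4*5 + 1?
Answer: 7189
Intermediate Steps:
B = -19 (B = -20 + 1 = -19)
(B + 98)*91 = (-19 + 98)*91 = 79*91 = 7189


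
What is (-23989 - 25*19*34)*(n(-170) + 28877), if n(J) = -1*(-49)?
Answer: -1161060714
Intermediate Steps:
n(J) = 49
(-23989 - 25*19*34)*(n(-170) + 28877) = (-23989 - 25*19*34)*(49 + 28877) = (-23989 - 475*34)*28926 = (-23989 - 16150)*28926 = -40139*28926 = -1161060714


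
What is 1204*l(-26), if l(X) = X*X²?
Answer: -21161504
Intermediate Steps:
l(X) = X³
1204*l(-26) = 1204*(-26)³ = 1204*(-17576) = -21161504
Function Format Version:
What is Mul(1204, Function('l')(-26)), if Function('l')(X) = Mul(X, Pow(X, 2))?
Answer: -21161504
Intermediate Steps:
Function('l')(X) = Pow(X, 3)
Mul(1204, Function('l')(-26)) = Mul(1204, Pow(-26, 3)) = Mul(1204, -17576) = -21161504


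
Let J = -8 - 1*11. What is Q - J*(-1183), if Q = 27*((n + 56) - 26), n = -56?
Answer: -23179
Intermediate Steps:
J = -19 (J = -8 - 11 = -19)
Q = -702 (Q = 27*((-56 + 56) - 26) = 27*(0 - 26) = 27*(-26) = -702)
Q - J*(-1183) = -702 - (-19)*(-1183) = -702 - 1*22477 = -702 - 22477 = -23179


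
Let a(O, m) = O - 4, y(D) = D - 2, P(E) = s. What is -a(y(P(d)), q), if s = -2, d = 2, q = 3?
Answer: 8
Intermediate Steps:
P(E) = -2
y(D) = -2 + D
a(O, m) = -4 + O
-a(y(P(d)), q) = -(-4 + (-2 - 2)) = -(-4 - 4) = -1*(-8) = 8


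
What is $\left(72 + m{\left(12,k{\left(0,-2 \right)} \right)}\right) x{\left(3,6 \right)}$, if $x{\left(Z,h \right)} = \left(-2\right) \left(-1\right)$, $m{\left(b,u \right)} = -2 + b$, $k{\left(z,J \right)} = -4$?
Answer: $164$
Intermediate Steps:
$x{\left(Z,h \right)} = 2$
$\left(72 + m{\left(12,k{\left(0,-2 \right)} \right)}\right) x{\left(3,6 \right)} = \left(72 + \left(-2 + 12\right)\right) 2 = \left(72 + 10\right) 2 = 82 \cdot 2 = 164$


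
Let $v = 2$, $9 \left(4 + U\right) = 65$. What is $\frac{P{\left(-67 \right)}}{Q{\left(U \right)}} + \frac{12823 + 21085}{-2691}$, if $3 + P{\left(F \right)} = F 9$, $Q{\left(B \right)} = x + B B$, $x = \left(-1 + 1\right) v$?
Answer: $- \frac{160607054}{2263131} \approx -70.967$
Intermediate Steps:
$U = \frac{29}{9}$ ($U = -4 + \frac{1}{9} \cdot 65 = -4 + \frac{65}{9} = \frac{29}{9} \approx 3.2222$)
$x = 0$ ($x = \left(-1 + 1\right) 2 = 0 \cdot 2 = 0$)
$Q{\left(B \right)} = B^{2}$ ($Q{\left(B \right)} = 0 + B B = 0 + B^{2} = B^{2}$)
$P{\left(F \right)} = -3 + 9 F$ ($P{\left(F \right)} = -3 + F 9 = -3 + 9 F$)
$\frac{P{\left(-67 \right)}}{Q{\left(U \right)}} + \frac{12823 + 21085}{-2691} = \frac{-3 + 9 \left(-67\right)}{\left(\frac{29}{9}\right)^{2}} + \frac{12823 + 21085}{-2691} = \frac{-3 - 603}{\frac{841}{81}} + 33908 \left(- \frac{1}{2691}\right) = \left(-606\right) \frac{81}{841} - \frac{33908}{2691} = - \frac{49086}{841} - \frac{33908}{2691} = - \frac{160607054}{2263131}$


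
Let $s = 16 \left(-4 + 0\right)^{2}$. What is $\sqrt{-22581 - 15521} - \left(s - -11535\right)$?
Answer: $-11791 + i \sqrt{38102} \approx -11791.0 + 195.2 i$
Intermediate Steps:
$s = 256$ ($s = 16 \left(-4\right)^{2} = 16 \cdot 16 = 256$)
$\sqrt{-22581 - 15521} - \left(s - -11535\right) = \sqrt{-22581 - 15521} - \left(256 - -11535\right) = \sqrt{-38102} - \left(256 + 11535\right) = i \sqrt{38102} - 11791 = -11791 + i \sqrt{38102}$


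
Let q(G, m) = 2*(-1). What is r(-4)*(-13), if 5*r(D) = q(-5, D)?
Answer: 26/5 ≈ 5.2000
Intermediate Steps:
q(G, m) = -2
r(D) = -⅖ (r(D) = (⅕)*(-2) = -⅖)
r(-4)*(-13) = -⅖*(-13) = 26/5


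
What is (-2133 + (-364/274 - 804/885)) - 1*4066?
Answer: -250622991/40415 ≈ -6201.2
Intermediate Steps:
(-2133 + (-364/274 - 804/885)) - 1*4066 = (-2133 + (-364*1/274 - 804*1/885)) - 4066 = (-2133 + (-182/137 - 268/295)) - 4066 = (-2133 - 90406/40415) - 4066 = -86295601/40415 - 4066 = -250622991/40415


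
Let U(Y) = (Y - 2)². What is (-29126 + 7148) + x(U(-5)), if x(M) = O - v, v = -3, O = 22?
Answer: -21953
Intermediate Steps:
U(Y) = (-2 + Y)²
x(M) = 25 (x(M) = 22 - 1*(-3) = 22 + 3 = 25)
(-29126 + 7148) + x(U(-5)) = (-29126 + 7148) + 25 = -21978 + 25 = -21953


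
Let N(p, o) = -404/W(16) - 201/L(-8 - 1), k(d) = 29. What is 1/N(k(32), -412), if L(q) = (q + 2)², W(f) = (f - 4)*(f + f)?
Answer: -4704/24245 ≈ -0.19402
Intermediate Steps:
W(f) = 2*f*(-4 + f) (W(f) = (-4 + f)*(2*f) = 2*f*(-4 + f))
L(q) = (2 + q)²
N(p, o) = -24245/4704 (N(p, o) = -404*1/(32*(-4 + 16)) - 201/(2 + (-8 - 1))² = -404/(2*16*12) - 201/(2 - 9)² = -404/384 - 201/((-7)²) = -404*1/384 - 201/49 = -101/96 - 201*1/49 = -101/96 - 201/49 = -24245/4704)
1/N(k(32), -412) = 1/(-24245/4704) = -4704/24245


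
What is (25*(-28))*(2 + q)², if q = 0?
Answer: -2800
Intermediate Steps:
(25*(-28))*(2 + q)² = (25*(-28))*(2 + 0)² = -700*2² = -700*4 = -2800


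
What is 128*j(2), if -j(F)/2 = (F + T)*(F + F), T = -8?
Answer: 6144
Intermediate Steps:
j(F) = -4*F*(-8 + F) (j(F) = -2*(F - 8)*(F + F) = -2*(-8 + F)*2*F = -4*F*(-8 + F))
128*j(2) = 128*(4*2*(8 - 1*2)) = 128*(4*2*(8 - 2)) = 128*(4*2*6) = 128*48 = 6144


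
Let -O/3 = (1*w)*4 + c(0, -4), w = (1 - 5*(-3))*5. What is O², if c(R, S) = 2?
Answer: 933156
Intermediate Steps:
w = 80 (w = (1 + 15)*5 = 16*5 = 80)
O = -966 (O = -3*((1*80)*4 + 2) = -3*(80*4 + 2) = -3*(320 + 2) = -3*322 = -966)
O² = (-966)² = 933156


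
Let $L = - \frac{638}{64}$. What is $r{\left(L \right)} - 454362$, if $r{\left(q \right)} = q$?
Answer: $- \frac{14539903}{32} \approx -4.5437 \cdot 10^{5}$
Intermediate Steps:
$L = - \frac{319}{32}$ ($L = \left(-638\right) \frac{1}{64} = - \frac{319}{32} \approx -9.9688$)
$r{\left(L \right)} - 454362 = - \frac{319}{32} - 454362 = - \frac{14539903}{32}$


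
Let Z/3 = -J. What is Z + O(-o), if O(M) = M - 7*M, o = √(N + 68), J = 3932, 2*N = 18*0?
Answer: -11796 + 12*√17 ≈ -11747.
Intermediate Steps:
N = 0 (N = (18*0)/2 = (½)*0 = 0)
Z = -11796 (Z = 3*(-1*3932) = 3*(-3932) = -11796)
o = 2*√17 (o = √(0 + 68) = √68 = 2*√17 ≈ 8.2462)
O(M) = -6*M
Z + O(-o) = -11796 - (-6)*2*√17 = -11796 - (-12)*√17 = -11796 + 12*√17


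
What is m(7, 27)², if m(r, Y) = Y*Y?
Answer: 531441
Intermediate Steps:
m(r, Y) = Y²
m(7, 27)² = (27²)² = 729² = 531441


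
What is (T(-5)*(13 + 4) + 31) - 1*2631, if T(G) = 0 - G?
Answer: -2515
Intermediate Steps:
T(G) = -G
(T(-5)*(13 + 4) + 31) - 1*2631 = ((-1*(-5))*(13 + 4) + 31) - 1*2631 = (5*17 + 31) - 2631 = (85 + 31) - 2631 = 116 - 2631 = -2515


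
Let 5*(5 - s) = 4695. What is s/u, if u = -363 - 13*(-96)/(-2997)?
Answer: 933066/363053 ≈ 2.5701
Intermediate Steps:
s = -934 (s = 5 - 1/5*4695 = 5 - 939 = -934)
u = -363053/999 (u = -363 + 1248*(-1/2997) = -363 - 416/999 = -363053/999 ≈ -363.42)
s/u = -934/(-363053/999) = -934*(-999/363053) = 933066/363053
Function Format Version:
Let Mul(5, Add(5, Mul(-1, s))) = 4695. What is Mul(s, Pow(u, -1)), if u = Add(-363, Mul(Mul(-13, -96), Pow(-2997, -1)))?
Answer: Rational(933066, 363053) ≈ 2.5701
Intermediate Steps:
s = -934 (s = Add(5, Mul(Rational(-1, 5), 4695)) = Add(5, -939) = -934)
u = Rational(-363053, 999) (u = Add(-363, Mul(1248, Rational(-1, 2997))) = Add(-363, Rational(-416, 999)) = Rational(-363053, 999) ≈ -363.42)
Mul(s, Pow(u, -1)) = Mul(-934, Pow(Rational(-363053, 999), -1)) = Mul(-934, Rational(-999, 363053)) = Rational(933066, 363053)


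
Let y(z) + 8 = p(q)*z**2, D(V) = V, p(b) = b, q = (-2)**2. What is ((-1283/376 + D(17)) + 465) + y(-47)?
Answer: 3499277/376 ≈ 9306.6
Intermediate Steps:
q = 4
y(z) = -8 + 4*z**2
((-1283/376 + D(17)) + 465) + y(-47) = ((-1283/376 + 17) + 465) + (-8 + 4*(-47)**2) = ((-1283*1/376 + 17) + 465) + (-8 + 4*2209) = ((-1283/376 + 17) + 465) + (-8 + 8836) = (5109/376 + 465) + 8828 = 179949/376 + 8828 = 3499277/376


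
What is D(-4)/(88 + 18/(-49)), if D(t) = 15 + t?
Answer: 539/4294 ≈ 0.12552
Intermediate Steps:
D(-4)/(88 + 18/(-49)) = (15 - 4)/(88 + 18/(-49)) = 11/(88 + 18*(-1/49)) = 11/(88 - 18/49) = 11/(4294/49) = (49/4294)*11 = 539/4294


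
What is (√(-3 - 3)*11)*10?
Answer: 110*I*√6 ≈ 269.44*I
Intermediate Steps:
(√(-3 - 3)*11)*10 = (√(-6)*11)*10 = ((I*√6)*11)*10 = (11*I*√6)*10 = 110*I*√6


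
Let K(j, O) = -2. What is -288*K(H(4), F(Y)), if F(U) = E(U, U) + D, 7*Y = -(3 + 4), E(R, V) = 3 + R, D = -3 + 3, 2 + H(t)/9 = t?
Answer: 576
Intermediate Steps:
H(t) = -18 + 9*t
D = 0
Y = -1 (Y = (-(3 + 4))/7 = (-1*7)/7 = (⅐)*(-7) = -1)
F(U) = 3 + U (F(U) = (3 + U) + 0 = 3 + U)
-288*K(H(4), F(Y)) = -288*(-2) = 576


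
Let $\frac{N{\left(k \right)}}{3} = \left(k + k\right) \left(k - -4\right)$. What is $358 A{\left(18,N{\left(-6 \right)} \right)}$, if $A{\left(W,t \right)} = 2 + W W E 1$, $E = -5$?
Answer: $-579244$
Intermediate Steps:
$N{\left(k \right)} = 6 k \left(4 + k\right)$ ($N{\left(k \right)} = 3 \left(k + k\right) \left(k - -4\right) = 3 \cdot 2 k \left(k + 4\right) = 3 \cdot 2 k \left(4 + k\right) = 6 k \left(4 + k\right)$)
$A{\left(W,t \right)} = 2 - 5 W^{2}$ ($A{\left(W,t \right)} = 2 + W W \left(-5\right) 1 = 2 + W^{2} \left(-5\right) 1 = 2 + - 5 W^{2} \cdot 1 = 2 - 5 W^{2}$)
$358 A{\left(18,N{\left(-6 \right)} \right)} = 358 \left(2 - 5 \cdot 18^{2}\right) = 358 \left(2 - 1620\right) = 358 \left(-1618\right) = -579244$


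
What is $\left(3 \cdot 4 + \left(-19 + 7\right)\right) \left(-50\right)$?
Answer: $0$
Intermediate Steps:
$\left(3 \cdot 4 + \left(-19 + 7\right)\right) \left(-50\right) = \left(12 - 12\right) \left(-50\right) = 0 \left(-50\right) = 0$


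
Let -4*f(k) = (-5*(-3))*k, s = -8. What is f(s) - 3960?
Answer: -3930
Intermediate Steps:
f(k) = -15*k/4 (f(k) = -(-5*(-3))*k/4 = -15*k/4)
f(s) - 3960 = -15/4*(-8) - 3960 = 30 - 3960 = -3930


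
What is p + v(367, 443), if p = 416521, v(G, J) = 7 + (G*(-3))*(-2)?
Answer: 418730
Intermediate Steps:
v(G, J) = 7 + 6*G (v(G, J) = 7 - 3*G*(-2) = 7 + 6*G)
p + v(367, 443) = 416521 + (7 + 6*367) = 416521 + (7 + 2202) = 416521 + 2209 = 418730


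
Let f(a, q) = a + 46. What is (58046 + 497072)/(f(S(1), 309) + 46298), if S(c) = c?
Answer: 555118/46345 ≈ 11.978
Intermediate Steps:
f(a, q) = 46 + a
(58046 + 497072)/(f(S(1), 309) + 46298) = (58046 + 497072)/((46 + 1) + 46298) = 555118/(47 + 46298) = 555118/46345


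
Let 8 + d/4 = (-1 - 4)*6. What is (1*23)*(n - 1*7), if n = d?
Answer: -3657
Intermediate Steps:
d = -152 (d = -32 + 4*((-1 - 4)*6) = -32 + 4*(-5*6) = -32 + 4*(-30) = -32 - 120 = -152)
n = -152
(1*23)*(n - 1*7) = (1*23)*(-152 - 1*7) = 23*(-152 - 7) = 23*(-159) = -3657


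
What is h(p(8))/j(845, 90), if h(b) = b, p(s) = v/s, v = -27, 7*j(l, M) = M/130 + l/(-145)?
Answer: 71253/15488 ≈ 4.6005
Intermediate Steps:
j(l, M) = -l/1015 + M/910 (j(l, M) = (M/130 + l/(-145))/7 = (M*(1/130) + l*(-1/145))/7 = (M/130 - l/145)/7 = (-l/145 + M/130)/7 = -l/1015 + M/910)
p(s) = -27/s
h(p(8))/j(845, 90) = (-27/8)/(-1/1015*845 + (1/910)*90) = (-27*1/8)/(-169/203 + 9/91) = -27/(8*(-1936/2639)) = -27/8*(-2639/1936) = 71253/15488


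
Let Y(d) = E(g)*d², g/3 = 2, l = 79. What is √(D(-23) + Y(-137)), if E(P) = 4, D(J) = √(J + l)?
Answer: √(75076 + 2*√14) ≈ 274.01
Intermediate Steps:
g = 6 (g = 3*2 = 6)
D(J) = √(79 + J) (D(J) = √(J + 79) = √(79 + J))
Y(d) = 4*d²
√(D(-23) + Y(-137)) = √(√(79 - 23) + 4*(-137)²) = √(√56 + 4*18769) = √(2*√14 + 75076) = √(75076 + 2*√14)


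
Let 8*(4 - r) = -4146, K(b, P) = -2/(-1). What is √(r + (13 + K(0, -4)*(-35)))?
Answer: √1861/2 ≈ 21.570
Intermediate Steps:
K(b, P) = 2 (K(b, P) = -2*(-1) = 2)
r = 2089/4 (r = 4 - ⅛*(-4146) = 4 + 2073/4 = 2089/4 ≈ 522.25)
√(r + (13 + K(0, -4)*(-35))) = √(2089/4 + (13 + 2*(-35))) = √(2089/4 + (13 - 70)) = √(2089/4 - 57) = √(1861/4) = √1861/2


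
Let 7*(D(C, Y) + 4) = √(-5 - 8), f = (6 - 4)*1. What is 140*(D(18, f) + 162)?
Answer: 22120 + 20*I*√13 ≈ 22120.0 + 72.111*I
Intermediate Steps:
f = 2 (f = 2*1 = 2)
D(C, Y) = -4 + I*√13/7 (D(C, Y) = -4 + √(-5 - 8)/7 = -4 + √(-13)/7 = -4 + (I*√13)/7 = -4 + I*√13/7)
140*(D(18, f) + 162) = 140*((-4 + I*√13/7) + 162) = 140*(158 + I*√13/7) = 22120 + 20*I*√13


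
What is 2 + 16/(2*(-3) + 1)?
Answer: -6/5 ≈ -1.2000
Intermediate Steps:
2 + 16/(2*(-3) + 1) = 2 + 16/(-6 + 1) = 2 + 16/(-5) = 2 - ⅕*16 = 2 - 16/5 = -6/5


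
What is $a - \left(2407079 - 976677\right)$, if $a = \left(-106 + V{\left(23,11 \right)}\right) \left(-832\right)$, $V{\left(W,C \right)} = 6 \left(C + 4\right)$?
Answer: $-1417090$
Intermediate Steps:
$V{\left(W,C \right)} = 24 + 6 C$ ($V{\left(W,C \right)} = 6 \left(4 + C\right) = 24 + 6 C$)
$a = 13312$ ($a = \left(-106 + \left(24 + 6 \cdot 11\right)\right) \left(-832\right) = \left(-106 + \left(24 + 66\right)\right) \left(-832\right) = \left(-106 + 90\right) \left(-832\right) = \left(-16\right) \left(-832\right) = 13312$)
$a - \left(2407079 - 976677\right) = 13312 - \left(2407079 - 976677\right) = 13312 - 1430402 = -1417090$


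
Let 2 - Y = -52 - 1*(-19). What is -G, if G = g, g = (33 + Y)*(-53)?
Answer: 3604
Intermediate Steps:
Y = 35 (Y = 2 - (-52 - 1*(-19)) = 2 - (-52 + 19) = 2 - 1*(-33) = 2 + 33 = 35)
g = -3604 (g = (33 + 35)*(-53) = 68*(-53) = -3604)
G = -3604
-G = -1*(-3604) = 3604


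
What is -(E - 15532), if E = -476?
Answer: 16008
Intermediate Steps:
-(E - 15532) = -(-476 - 15532) = -1*(-16008) = 16008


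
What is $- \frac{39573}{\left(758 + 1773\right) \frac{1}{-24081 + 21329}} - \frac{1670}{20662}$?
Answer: $\frac{1125094367191}{26147761} \approx 43028.0$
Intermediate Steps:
$- \frac{39573}{\left(758 + 1773\right) \frac{1}{-24081 + 21329}} - \frac{1670}{20662} = - \frac{39573}{2531 \frac{1}{-2752}} - \frac{835}{10331} = - \frac{39573}{2531 \left(- \frac{1}{2752}\right)} - \frac{835}{10331} = - \frac{39573}{- \frac{2531}{2752}} - \frac{835}{10331} = \left(-39573\right) \left(- \frac{2752}{2531}\right) - \frac{835}{10331} = \frac{108904896}{2531} - \frac{835}{10331} = \frac{1125094367191}{26147761}$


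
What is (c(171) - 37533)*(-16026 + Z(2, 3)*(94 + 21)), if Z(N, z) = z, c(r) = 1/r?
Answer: 33547628234/57 ≈ 5.8856e+8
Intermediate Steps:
(c(171) - 37533)*(-16026 + Z(2, 3)*(94 + 21)) = (1/171 - 37533)*(-16026 + 3*(94 + 21)) = (1/171 - 37533)*(-16026 + 3*115) = -6418142*(-16026 + 345)/171 = -6418142/171*(-15681) = 33547628234/57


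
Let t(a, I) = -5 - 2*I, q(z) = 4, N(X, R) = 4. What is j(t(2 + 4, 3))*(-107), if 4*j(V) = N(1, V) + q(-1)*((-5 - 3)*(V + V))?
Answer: -18939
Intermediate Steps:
j(V) = 1 - 16*V (j(V) = (4 + 4*((-5 - 3)*(V + V)))/4 = (4 + 4*(-16*V))/4 = (4 - 64*V)/4 = 1 - 16*V)
j(t(2 + 4, 3))*(-107) = (1 - 16*(-5 - 2*3))*(-107) = (1 - 16*(-5 - 6))*(-107) = (1 - 16*(-11))*(-107) = (1 + 176)*(-107) = 177*(-107) = -18939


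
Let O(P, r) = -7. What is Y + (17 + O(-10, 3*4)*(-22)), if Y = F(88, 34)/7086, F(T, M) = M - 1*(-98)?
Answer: 201973/1181 ≈ 171.02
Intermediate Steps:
F(T, M) = 98 + M (F(T, M) = M + 98 = 98 + M)
Y = 22/1181 (Y = (98 + 34)/7086 = 132*(1/7086) = 22/1181 ≈ 0.018628)
Y + (17 + O(-10, 3*4)*(-22)) = 22/1181 + (17 - 7*(-22)) = 22/1181 + (17 + 154) = 22/1181 + 171 = 201973/1181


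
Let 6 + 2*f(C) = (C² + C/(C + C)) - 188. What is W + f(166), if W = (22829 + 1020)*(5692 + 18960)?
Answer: 2351756917/4 ≈ 5.8794e+8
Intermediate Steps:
f(C) = -387/4 + C²/2 (f(C) = -3 + ((C² + C/(C + C)) - 188)/2 = -3 + ((C² + C/((2*C))) - 188)/2 = -3 + ((C² + (1/(2*C))*C) - 188)/2 = -3 + ((C² + ½) - 188)/2 = -3 + ((½ + C²) - 188)/2 = -3 + (-375/2 + C²)/2 = -3 + (-375/4 + C²/2) = -387/4 + C²/2)
W = 587925548 (W = 23849*24652 = 587925548)
W + f(166) = 587925548 + (-387/4 + (½)*166²) = 587925548 + (-387/4 + (½)*27556) = 587925548 + (-387/4 + 13778) = 587925548 + 54725/4 = 2351756917/4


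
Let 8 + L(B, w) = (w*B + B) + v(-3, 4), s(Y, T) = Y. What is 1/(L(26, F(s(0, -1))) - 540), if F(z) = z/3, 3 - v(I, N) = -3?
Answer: -1/516 ≈ -0.0019380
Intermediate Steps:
v(I, N) = 6 (v(I, N) = 3 - 1*(-3) = 3 + 3 = 6)
F(z) = z/3 (F(z) = z*(⅓) = z/3)
L(B, w) = -2 + B + B*w (L(B, w) = -8 + ((w*B + B) + 6) = -8 + ((B*w + B) + 6) = -8 + ((B + B*w) + 6) = -8 + (6 + B + B*w) = -2 + B + B*w)
1/(L(26, F(s(0, -1))) - 540) = 1/((-2 + 26 + 26*((⅓)*0)) - 540) = 1/((-2 + 26 + 26*0) - 540) = 1/((-2 + 26 + 0) - 540) = 1/(24 - 540) = 1/(-516) = -1/516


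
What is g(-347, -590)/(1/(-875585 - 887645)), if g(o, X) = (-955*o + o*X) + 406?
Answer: -946009922830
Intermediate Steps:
g(o, X) = 406 - 955*o + X*o (g(o, X) = (-955*o + X*o) + 406 = 406 - 955*o + X*o)
g(-347, -590)/(1/(-875585 - 887645)) = (406 - 955*(-347) - 590*(-347))/(1/(-875585 - 887645)) = (406 + 331385 + 204730)/(1/(-1763230)) = 536521/(-1/1763230) = 536521*(-1763230) = -946009922830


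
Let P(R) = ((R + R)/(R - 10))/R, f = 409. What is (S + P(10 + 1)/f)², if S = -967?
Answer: 156421041001/167281 ≈ 9.3508e+5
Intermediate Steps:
P(R) = 2/(-10 + R) (P(R) = ((2*R)/(-10 + R))/R = (2*R/(-10 + R))/R = 2/(-10 + R))
(S + P(10 + 1)/f)² = (-967 + (2/(-10 + (10 + 1)))/409)² = (-967 + (2/(-10 + 11))*(1/409))² = (-967 + (2/1)*(1/409))² = (-967 + (2*1)*(1/409))² = (-967 + 2*(1/409))² = (-967 + 2/409)² = (-395501/409)² = 156421041001/167281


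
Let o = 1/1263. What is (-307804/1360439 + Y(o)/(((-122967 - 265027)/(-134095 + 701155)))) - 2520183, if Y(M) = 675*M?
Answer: -280019602361396407667/111110776651543 ≈ -2.5202e+6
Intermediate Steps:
o = 1/1263 ≈ 0.00079177
(-307804/1360439 + Y(o)/(((-122967 - 265027)/(-134095 + 701155)))) - 2520183 = (-307804/1360439 + (675*(1/1263))/(((-122967 - 265027)/(-134095 + 701155)))) - 2520183 = (-307804*1/1360439 + 225/(421*((-387994/567060)))) - 2520183 = (-307804/1360439 + 225/(421*((-387994*1/567060)))) - 2520183 = (-307804/1360439 + 225/(421*(-193997/283530))) - 2520183 = (-307804/1360439 + (225/421)*(-283530/193997)) - 2520183 = (-307804/1360439 - 63794250/81672737) - 2520183 = -111927380815298/111110776651543 - 2520183 = -280019602361396407667/111110776651543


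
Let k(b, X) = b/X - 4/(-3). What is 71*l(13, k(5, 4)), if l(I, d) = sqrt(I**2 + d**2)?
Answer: 71*sqrt(25297)/12 ≈ 941.05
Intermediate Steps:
k(b, X) = 4/3 + b/X (k(b, X) = b/X - 4*(-1/3) = b/X + 4/3 = 4/3 + b/X)
71*l(13, k(5, 4)) = 71*sqrt(13**2 + (4/3 + 5/4)**2) = 71*sqrt(169 + (4/3 + 5*(1/4))**2) = 71*sqrt(169 + (4/3 + 5/4)**2) = 71*sqrt(169 + (31/12)**2) = 71*sqrt(169 + 961/144) = 71*sqrt(25297/144) = 71*(sqrt(25297)/12) = 71*sqrt(25297)/12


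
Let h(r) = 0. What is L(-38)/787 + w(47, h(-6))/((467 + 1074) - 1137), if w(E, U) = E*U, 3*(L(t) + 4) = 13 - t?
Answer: 13/787 ≈ 0.016518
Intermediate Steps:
L(t) = ⅓ - t/3 (L(t) = -4 + (13 - t)/3 = -4 + (13/3 - t/3) = ⅓ - t/3)
L(-38)/787 + w(47, h(-6))/((467 + 1074) - 1137) = (⅓ - ⅓*(-38))/787 + (47*0)/((467 + 1074) - 1137) = (⅓ + 38/3)*(1/787) + 0/(1541 - 1137) = 13*(1/787) + 0/404 = 13/787 + 0*(1/404) = 13/787 + 0 = 13/787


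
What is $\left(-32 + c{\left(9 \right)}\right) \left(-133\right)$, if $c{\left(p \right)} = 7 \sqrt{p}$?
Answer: $1463$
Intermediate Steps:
$\left(-32 + c{\left(9 \right)}\right) \left(-133\right) = \left(-32 + 7 \sqrt{9}\right) \left(-133\right) = \left(-32 + 7 \cdot 3\right) \left(-133\right) = \left(-32 + 21\right) \left(-133\right) = \left(-11\right) \left(-133\right) = 1463$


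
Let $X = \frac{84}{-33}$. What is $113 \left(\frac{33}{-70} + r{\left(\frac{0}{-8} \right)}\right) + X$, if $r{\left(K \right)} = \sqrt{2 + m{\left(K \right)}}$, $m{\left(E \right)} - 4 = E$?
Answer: $- \frac{42979}{770} + 113 \sqrt{6} \approx 220.98$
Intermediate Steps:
$m{\left(E \right)} = 4 + E$
$r{\left(K \right)} = \sqrt{6 + K}$ ($r{\left(K \right)} = \sqrt{2 + \left(4 + K\right)} = \sqrt{6 + K}$)
$X = - \frac{28}{11}$ ($X = 84 \left(- \frac{1}{33}\right) = - \frac{28}{11} \approx -2.5455$)
$113 \left(\frac{33}{-70} + r{\left(\frac{0}{-8} \right)}\right) + X = 113 \left(\frac{33}{-70} + \sqrt{6 + \frac{0}{-8}}\right) - \frac{28}{11} = 113 \left(33 \left(- \frac{1}{70}\right) + \sqrt{6 + 0 \left(- \frac{1}{8}\right)}\right) - \frac{28}{11} = 113 \left(- \frac{33}{70} + \sqrt{6 + 0}\right) - \frac{28}{11} = 113 \left(- \frac{33}{70} + \sqrt{6}\right) - \frac{28}{11} = \left(- \frac{3729}{70} + 113 \sqrt{6}\right) - \frac{28}{11} = - \frac{42979}{770} + 113 \sqrt{6}$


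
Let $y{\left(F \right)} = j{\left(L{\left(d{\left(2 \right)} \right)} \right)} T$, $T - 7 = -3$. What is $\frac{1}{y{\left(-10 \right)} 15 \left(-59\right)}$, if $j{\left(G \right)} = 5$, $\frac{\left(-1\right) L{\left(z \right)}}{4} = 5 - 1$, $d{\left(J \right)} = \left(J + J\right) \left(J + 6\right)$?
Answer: $- \frac{1}{17700} \approx -5.6497 \cdot 10^{-5}$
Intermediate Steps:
$d{\left(J \right)} = 2 J \left(6 + J\right)$
$L{\left(z \right)} = -16$ ($L{\left(z \right)} = - 4 \left(5 - 1\right) = \left(-4\right) 4 = -16$)
$T = 4$ ($T = 7 - 3 = 4$)
$y{\left(F \right)} = 20$ ($y{\left(F \right)} = 5 \cdot 4 = 20$)
$\frac{1}{y{\left(-10 \right)} 15 \left(-59\right)} = \frac{1}{20 \cdot 15 \left(-59\right)} = \frac{1}{300 \left(-59\right)} = \frac{1}{-17700} = - \frac{1}{17700}$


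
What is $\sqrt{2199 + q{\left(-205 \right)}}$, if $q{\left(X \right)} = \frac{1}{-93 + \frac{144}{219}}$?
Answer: $\frac{\sqrt{11102716114}}{2247} \approx 46.893$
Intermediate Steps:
$q{\left(X \right)} = - \frac{73}{6741}$ ($q{\left(X \right)} = \frac{1}{-93 + 144 \cdot \frac{1}{219}} = \frac{1}{-93 + \frac{48}{73}} = \frac{1}{- \frac{6741}{73}} = - \frac{73}{6741}$)
$\sqrt{2199 + q{\left(-205 \right)}} = \sqrt{2199 - \frac{73}{6741}} = \sqrt{\frac{14823386}{6741}} = \frac{\sqrt{11102716114}}{2247}$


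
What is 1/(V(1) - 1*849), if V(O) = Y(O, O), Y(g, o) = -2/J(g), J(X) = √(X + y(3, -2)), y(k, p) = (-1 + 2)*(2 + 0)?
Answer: -2547/2162399 + 2*√3/2162399 ≈ -0.0011763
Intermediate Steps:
y(k, p) = 2 (y(k, p) = 1*2 = 2)
J(X) = √(2 + X) (J(X) = √(X + 2) = √(2 + X))
Y(g, o) = -2/√(2 + g)
V(O) = -2/√(2 + O)
1/(V(1) - 1*849) = 1/(-2/√(2 + 1) - 1*849) = 1/(-2*√3/3 - 849) = 1/(-849 - 2*√3/3)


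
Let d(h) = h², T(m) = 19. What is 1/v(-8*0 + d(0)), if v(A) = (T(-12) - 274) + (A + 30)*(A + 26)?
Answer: 1/525 ≈ 0.0019048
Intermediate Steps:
v(A) = -255 + (26 + A)*(30 + A) (v(A) = (19 - 274) + (A + 30)*(A + 26) = -255 + (30 + A)*(26 + A) = -255 + (26 + A)*(30 + A))
1/v(-8*0 + d(0)) = 1/(525 + (-8*0 + 0²)² + 56*(-8*0 + 0²)) = 1/(525 + (0 + 0)² + 56*(0 + 0)) = 1/(525 + 0² + 56*0) = 1/(525 + 0 + 0) = 1/525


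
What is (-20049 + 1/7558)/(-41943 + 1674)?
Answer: 151530341/304353102 ≈ 0.49788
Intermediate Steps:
(-20049 + 1/7558)/(-41943 + 1674) = (-20049 + 1/7558)/(-40269) = -151530341/7558*(-1/40269) = 151530341/304353102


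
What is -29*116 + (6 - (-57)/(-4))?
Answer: -13489/4 ≈ -3372.3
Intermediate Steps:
-29*116 + (6 - (-57)/(-4)) = -3364 + (6 - (-57)*(-1)/4) = -3364 + (6 - 1*57/4) = -3364 + (6 - 57/4) = -3364 - 33/4 = -13489/4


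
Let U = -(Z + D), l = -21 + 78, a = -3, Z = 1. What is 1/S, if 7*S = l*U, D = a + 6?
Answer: -7/228 ≈ -0.030702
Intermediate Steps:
D = 3 (D = -3 + 6 = 3)
l = 57
U = -4 (U = -(1 + 3) = -1*4 = -4)
S = -228/7 (S = (57*(-4))/7 = (⅐)*(-228) = -228/7 ≈ -32.571)
1/S = 1/(-228/7) = -7/228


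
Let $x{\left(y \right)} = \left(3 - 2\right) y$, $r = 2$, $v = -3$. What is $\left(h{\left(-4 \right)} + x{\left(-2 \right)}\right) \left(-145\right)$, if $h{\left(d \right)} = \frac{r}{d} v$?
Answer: $\frac{145}{2} \approx 72.5$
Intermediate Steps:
$x{\left(y \right)} = y$ ($x{\left(y \right)} = 1 y = y$)
$h{\left(d \right)} = - \frac{6}{d}$ ($h{\left(d \right)} = \frac{2}{d} \left(-3\right) = - \frac{6}{d}$)
$\left(h{\left(-4 \right)} + x{\left(-2 \right)}\right) \left(-145\right) = \left(- \frac{6}{-4} - 2\right) \left(-145\right) = \left(\left(-6\right) \left(- \frac{1}{4}\right) - 2\right) \left(-145\right) = \left(\frac{3}{2} - 2\right) \left(-145\right) = \left(- \frac{1}{2}\right) \left(-145\right) = \frac{145}{2}$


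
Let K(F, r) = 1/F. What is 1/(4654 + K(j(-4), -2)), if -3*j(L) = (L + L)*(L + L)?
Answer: 64/297853 ≈ 0.00021487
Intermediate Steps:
j(L) = -4*L²/3 (j(L) = -(L + L)*(L + L)/3 = -2*L*2*L/3 = -4*L²/3)
1/(4654 + K(j(-4), -2)) = 1/(4654 + 1/(-4/3*(-4)²)) = 1/(4654 + 1/(-4/3*16)) = 1/(4654 + 1/(-64/3)) = 1/(4654 - 3/64) = 1/(297853/64) = 64/297853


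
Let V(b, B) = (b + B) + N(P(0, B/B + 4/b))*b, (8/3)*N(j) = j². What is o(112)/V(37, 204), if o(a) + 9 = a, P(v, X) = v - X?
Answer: 30488/76379 ≈ 0.39917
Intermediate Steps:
o(a) = -9 + a
N(j) = 3*j²/8
V(b, B) = B + b + 3*b*(-1 - 4/b)²/8 (V(b, B) = (b + B) + (3*(0 - (B/B + 4/b))²/8)*b = (B + b) + (3*(0 - (1 + 4/b))²/8)*b = (B + b) + (3*(0 + (-1 - 4/b))²/8)*b = (B + b) + (3*(-1 - 4/b)²/8)*b = (B + b) + 3*b*(-1 - 4/b)²/8 = B + b + 3*b*(-1 - 4/b)²/8)
o(112)/V(37, 204) = (-9 + 112)/(204 + 37 + (3/8)*(4 + 37)²/37) = 103/(204 + 37 + (3/8)*(1/37)*41²) = 103/(204 + 37 + (3/8)*(1/37)*1681) = 103/(204 + 37 + 5043/296) = 103/(76379/296) = 103*(296/76379) = 30488/76379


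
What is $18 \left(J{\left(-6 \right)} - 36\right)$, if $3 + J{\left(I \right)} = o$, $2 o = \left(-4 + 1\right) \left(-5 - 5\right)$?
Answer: $-432$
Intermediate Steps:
$o = 15$ ($o = \frac{\left(-4 + 1\right) \left(-5 - 5\right)}{2} = \frac{\left(-3\right) \left(-10\right)}{2} = \frac{1}{2} \cdot 30 = 15$)
$J{\left(I \right)} = 12$ ($J{\left(I \right)} = -3 + 15 = 12$)
$18 \left(J{\left(-6 \right)} - 36\right) = 18 \left(12 - 36\right) = 18 \left(-24\right) = -432$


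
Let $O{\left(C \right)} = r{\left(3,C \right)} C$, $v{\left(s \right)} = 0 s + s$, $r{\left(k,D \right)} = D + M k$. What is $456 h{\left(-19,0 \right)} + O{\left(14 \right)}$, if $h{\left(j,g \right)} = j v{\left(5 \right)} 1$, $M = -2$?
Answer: $-43208$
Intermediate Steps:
$r{\left(k,D \right)} = D - 2 k$
$v{\left(s \right)} = s$ ($v{\left(s \right)} = 0 + s = s$)
$O{\left(C \right)} = C \left(-6 + C\right)$ ($O{\left(C \right)} = \left(C - 6\right) C = \left(-6 + C\right) C = C \left(-6 + C\right)$)
$h{\left(j,g \right)} = 5 j$ ($h{\left(j,g \right)} = j 5 \cdot 1 = 5 j 1 = 5 j$)
$456 h{\left(-19,0 \right)} + O{\left(14 \right)} = 456 \cdot 5 \left(-19\right) + 14 \left(-6 + 14\right) = 456 \left(-95\right) + 14 \cdot 8 = -43320 + 112 = -43208$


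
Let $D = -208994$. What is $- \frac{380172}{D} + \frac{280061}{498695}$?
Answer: $\frac{124060472087}{52112131415} \approx 2.3806$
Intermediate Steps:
$- \frac{380172}{D} + \frac{280061}{498695} = - \frac{380172}{-208994} + \frac{280061}{498695} = \left(-380172\right) \left(- \frac{1}{208994}\right) + 280061 \cdot \frac{1}{498695} = \frac{190086}{104497} + \frac{280061}{498695} = \frac{124060472087}{52112131415}$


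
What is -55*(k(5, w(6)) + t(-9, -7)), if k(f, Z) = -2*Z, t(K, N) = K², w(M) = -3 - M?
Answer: -5445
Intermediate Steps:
-55*(k(5, w(6)) + t(-9, -7)) = -55*(-2*(-3 - 1*6) + (-9)²) = -55*(-2*(-3 - 6) + 81) = -55*(-2*(-9) + 81) = -55*(18 + 81) = -55*99 = -5445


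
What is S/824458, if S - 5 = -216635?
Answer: -108315/412229 ≈ -0.26275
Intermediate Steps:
S = -216630 (S = 5 - 216635 = -216630)
S/824458 = -216630/824458 = -216630*1/824458 = -108315/412229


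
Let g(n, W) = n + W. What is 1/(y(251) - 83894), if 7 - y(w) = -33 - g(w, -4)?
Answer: -1/83607 ≈ -1.1961e-5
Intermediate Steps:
g(n, W) = W + n
y(w) = 36 + w (y(w) = 7 - (-33 - (-4 + w)) = 7 - (-33 + (4 - w)) = 7 - (-29 - w) = 7 + (29 + w) = 36 + w)
1/(y(251) - 83894) = 1/((36 + 251) - 83894) = 1/(287 - 83894) = 1/(-83607) = -1/83607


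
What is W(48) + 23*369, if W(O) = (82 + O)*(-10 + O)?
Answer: 13427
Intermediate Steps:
W(O) = (-10 + O)*(82 + O)
W(48) + 23*369 = (-820 + 48² + 72*48) + 23*369 = (-820 + 2304 + 3456) + 8487 = 4940 + 8487 = 13427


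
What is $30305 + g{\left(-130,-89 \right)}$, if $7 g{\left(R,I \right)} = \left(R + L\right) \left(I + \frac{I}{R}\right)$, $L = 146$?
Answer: $\frac{13696927}{455} \approx 30103.0$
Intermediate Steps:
$g{\left(R,I \right)} = \frac{\left(146 + R\right) \left(I + \frac{I}{R}\right)}{7}$ ($g{\left(R,I \right)} = \frac{\left(R + 146\right) \left(I + \frac{I}{R}\right)}{7} = \frac{\left(146 + R\right) \left(I + \frac{I}{R}\right)}{7}$)
$30305 + g{\left(-130,-89 \right)} = 30305 + \frac{1}{7} \left(-89\right) \frac{1}{-130} \left(146 - 130 \left(147 - 130\right)\right) = 30305 + \frac{1}{7} \left(-89\right) \left(- \frac{1}{130}\right) \left(146 - 2210\right) = 30305 + \frac{1}{7} \left(-89\right) \left(- \frac{1}{130}\right) \left(-2064\right) = 30305 - \frac{91848}{455} = \frac{13696927}{455}$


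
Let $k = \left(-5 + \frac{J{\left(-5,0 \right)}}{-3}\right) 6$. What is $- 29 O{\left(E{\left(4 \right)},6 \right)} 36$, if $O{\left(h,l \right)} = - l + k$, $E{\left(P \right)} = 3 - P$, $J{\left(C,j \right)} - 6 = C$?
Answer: $39672$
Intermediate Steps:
$J{\left(C,j \right)} = 6 + C$
$k = -32$ ($k = \left(-5 + \frac{6 - 5}{-3}\right) 6 = \left(-5 + 1 \left(- \frac{1}{3}\right)\right) 6 = \left(-5 - \frac{1}{3}\right) 6 = \left(- \frac{16}{3}\right) 6 = -32$)
$O{\left(h,l \right)} = -32 - l$ ($O{\left(h,l \right)} = - l - 32 = -32 - l$)
$- 29 O{\left(E{\left(4 \right)},6 \right)} 36 = - 29 \left(-32 - 6\right) 36 = \left(-29\right) \left(-38\right) 36 = 1102 \cdot 36 = 39672$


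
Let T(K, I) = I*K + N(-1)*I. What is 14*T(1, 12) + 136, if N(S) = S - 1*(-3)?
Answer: 640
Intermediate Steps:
N(S) = 3 + S (N(S) = S + 3 = 3 + S)
T(K, I) = 2*I + I*K (T(K, I) = I*K + (3 - 1)*I = I*K + 2*I = 2*I + I*K)
14*T(1, 12) + 136 = 14*(12*(2 + 1)) + 136 = 14*(12*3) + 136 = 14*36 + 136 = 504 + 136 = 640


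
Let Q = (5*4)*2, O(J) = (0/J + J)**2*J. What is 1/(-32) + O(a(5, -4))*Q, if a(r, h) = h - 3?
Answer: -439041/32 ≈ -13720.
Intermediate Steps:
a(r, h) = -3 + h
O(J) = J**3 (O(J) = (0 + J)**2*J = J**2*J = J**3)
Q = 40 (Q = 20*2 = 40)
1/(-32) + O(a(5, -4))*Q = 1/(-32) + (-3 - 4)**3*40 = -1/32 + (-7)**3*40 = -1/32 - 343*40 = -1/32 - 13720 = -439041/32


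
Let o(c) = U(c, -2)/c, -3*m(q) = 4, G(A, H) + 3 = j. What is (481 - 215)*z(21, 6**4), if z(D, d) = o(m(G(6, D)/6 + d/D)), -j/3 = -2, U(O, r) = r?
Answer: 399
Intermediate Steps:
j = 6 (j = -3*(-2) = 6)
G(A, H) = 3 (G(A, H) = -3 + 6 = 3)
m(q) = -4/3 (m(q) = -1/3*4 = -4/3)
o(c) = -2/c
z(D, d) = 3/2 (z(D, d) = -2/(-4/3) = -2*(-3/4) = 3/2)
(481 - 215)*z(21, 6**4) = (481 - 215)*(3/2) = 266*(3/2) = 399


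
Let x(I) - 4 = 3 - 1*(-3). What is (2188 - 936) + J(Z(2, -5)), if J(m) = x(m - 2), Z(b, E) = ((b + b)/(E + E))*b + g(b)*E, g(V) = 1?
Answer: 1262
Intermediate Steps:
x(I) = 10 (x(I) = 4 + (3 - 1*(-3)) = 4 + (3 + 3) = 4 + 6 = 10)
Z(b, E) = E + b**2/E (Z(b, E) = ((b + b)/(E + E))*b + 1*E = ((2*b)/((2*E)))*b + E = ((2*b)*(1/(2*E)))*b + E = (b/E)*b + E = b**2/E + E = E + b**2/E)
J(m) = 10
(2188 - 936) + J(Z(2, -5)) = (2188 - 936) + 10 = 1252 + 10 = 1262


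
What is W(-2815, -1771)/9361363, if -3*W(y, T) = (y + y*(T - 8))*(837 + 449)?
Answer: -6436520020/28084089 ≈ -229.19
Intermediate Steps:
W(y, T) = -1286*y/3 - 1286*y*(-8 + T)/3 (W(y, T) = -(y + y*(T - 8))*(837 + 449)/3 = -(y + y*(-8 + T))*1286/3 = -(1286*y + 1286*y*(-8 + T))/3 = -1286*y/3 - 1286*y*(-8 + T)/3)
W(-2815, -1771)/9361363 = ((1286/3)*(-2815)*(7 - 1*(-1771)))/9361363 = ((1286/3)*(-2815)*(7 + 1771))*(1/9361363) = ((1286/3)*(-2815)*1778)*(1/9361363) = -6436520020/3*1/9361363 = -6436520020/28084089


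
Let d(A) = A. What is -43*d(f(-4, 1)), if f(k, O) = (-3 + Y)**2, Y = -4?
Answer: -2107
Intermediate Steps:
f(k, O) = 49 (f(k, O) = (-3 - 4)**2 = (-7)**2 = 49)
-43*d(f(-4, 1)) = -43*49 = -2107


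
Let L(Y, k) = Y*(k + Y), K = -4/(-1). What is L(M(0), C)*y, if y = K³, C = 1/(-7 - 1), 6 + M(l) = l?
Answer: 2352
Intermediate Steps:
M(l) = -6 + l
K = 4 (K = -4*(-1) = 4)
C = -⅛ (C = 1/(-8) = -⅛ ≈ -0.12500)
L(Y, k) = Y*(Y + k)
y = 64 (y = 4³ = 64)
L(M(0), C)*y = ((-6 + 0)*((-6 + 0) - ⅛))*64 = -6*(-6 - ⅛)*64 = -6*(-49/8)*64 = (147/4)*64 = 2352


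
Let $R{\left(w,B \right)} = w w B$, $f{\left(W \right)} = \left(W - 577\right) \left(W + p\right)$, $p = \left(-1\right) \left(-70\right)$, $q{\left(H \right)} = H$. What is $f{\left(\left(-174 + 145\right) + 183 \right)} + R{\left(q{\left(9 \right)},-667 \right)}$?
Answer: $-148779$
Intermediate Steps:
$p = 70$
$f{\left(W \right)} = \left(-577 + W\right) \left(70 + W\right)$ ($f{\left(W \right)} = \left(W - 577\right) \left(W + 70\right) = \left(-577 + W\right) \left(70 + W\right)$)
$R{\left(w,B \right)} = B w^{2}$ ($R{\left(w,B \right)} = w^{2} B = B w^{2}$)
$f{\left(\left(-174 + 145\right) + 183 \right)} + R{\left(q{\left(9 \right)},-667 \right)} = \left(-40390 + \left(\left(-174 + 145\right) + 183\right)^{2} - 507 \left(\left(-174 + 145\right) + 183\right)\right) - 667 \cdot 9^{2} = \left(-40390 + \left(-29 + 183\right)^{2} - 507 \left(-29 + 183\right)\right) - 54027 = \left(-40390 + 154^{2} - 78078\right) - 54027 = \left(-40390 + 23716 - 78078\right) - 54027 = -94752 - 54027 = -148779$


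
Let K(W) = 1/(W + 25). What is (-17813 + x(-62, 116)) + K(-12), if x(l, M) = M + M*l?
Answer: -323556/13 ≈ -24889.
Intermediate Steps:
K(W) = 1/(25 + W)
(-17813 + x(-62, 116)) + K(-12) = (-17813 + 116*(1 - 62)) + 1/(25 - 12) = (-17813 + 116*(-61)) + 1/13 = (-17813 - 7076) + 1/13 = -24889 + 1/13 = -323556/13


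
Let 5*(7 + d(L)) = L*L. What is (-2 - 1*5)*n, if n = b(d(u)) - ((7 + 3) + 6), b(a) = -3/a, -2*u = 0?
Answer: 109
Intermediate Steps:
u = 0 (u = -½*0 = 0)
d(L) = -7 + L²/5 (d(L) = -7 + (L*L)/5 = -7 + L²/5)
n = -109/7 (n = -3/(-7 + (⅕)*0²) - ((7 + 3) + 6) = -3/(-7 + (⅕)*0) - (10 + 6) = -3/(-7 + 0) - 1*16 = -3/(-7) - 16 = -3*(-⅐) - 16 = 3/7 - 16 = -109/7 ≈ -15.571)
(-2 - 1*5)*n = (-2 - 1*5)*(-109/7) = (-2 - 5)*(-109/7) = -7*(-109/7) = 109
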